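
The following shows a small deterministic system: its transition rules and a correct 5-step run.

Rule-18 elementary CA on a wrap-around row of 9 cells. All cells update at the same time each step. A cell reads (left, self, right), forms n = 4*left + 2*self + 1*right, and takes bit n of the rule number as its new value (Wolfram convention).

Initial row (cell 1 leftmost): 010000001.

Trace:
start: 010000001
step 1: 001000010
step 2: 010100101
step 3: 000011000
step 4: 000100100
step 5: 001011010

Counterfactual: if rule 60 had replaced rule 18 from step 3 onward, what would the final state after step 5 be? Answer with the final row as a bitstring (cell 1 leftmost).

000001010

(re-executing steps 3..5 under rule 60; state before step 3: 010100101)
step 3: 111110111
step 4: 000001100
step 5: 000001010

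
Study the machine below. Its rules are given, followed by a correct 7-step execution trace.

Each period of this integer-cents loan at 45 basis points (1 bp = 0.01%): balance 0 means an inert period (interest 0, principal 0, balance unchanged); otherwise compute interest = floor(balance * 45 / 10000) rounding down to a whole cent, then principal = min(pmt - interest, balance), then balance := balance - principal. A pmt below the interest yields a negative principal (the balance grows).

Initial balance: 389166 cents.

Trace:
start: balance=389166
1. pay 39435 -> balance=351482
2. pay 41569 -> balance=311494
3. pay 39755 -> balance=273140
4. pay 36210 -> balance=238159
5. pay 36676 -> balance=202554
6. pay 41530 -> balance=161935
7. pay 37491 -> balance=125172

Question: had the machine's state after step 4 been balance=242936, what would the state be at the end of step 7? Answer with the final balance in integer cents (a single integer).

state after step 4 := balance=242936
5. pay 36676 -> balance=207353
6. pay 41530 -> balance=166756
7. pay 37491 -> balance=130015

130015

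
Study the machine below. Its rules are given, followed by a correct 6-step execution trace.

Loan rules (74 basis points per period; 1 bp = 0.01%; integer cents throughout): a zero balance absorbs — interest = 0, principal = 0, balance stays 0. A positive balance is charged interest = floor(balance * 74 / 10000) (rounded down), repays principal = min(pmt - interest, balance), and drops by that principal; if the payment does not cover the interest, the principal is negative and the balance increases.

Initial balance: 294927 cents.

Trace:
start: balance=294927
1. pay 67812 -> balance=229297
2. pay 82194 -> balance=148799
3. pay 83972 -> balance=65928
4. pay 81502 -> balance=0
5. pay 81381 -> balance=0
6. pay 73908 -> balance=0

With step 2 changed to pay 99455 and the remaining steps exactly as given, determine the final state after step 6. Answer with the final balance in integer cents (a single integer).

(re-executing from step 2 with the substitution; state before step 2: balance=229297)
2. pay 99455 -> balance=131538
3. pay 83972 -> balance=48539
4. pay 81502 -> balance=0
5. pay 81381 -> balance=0
6. pay 73908 -> balance=0

0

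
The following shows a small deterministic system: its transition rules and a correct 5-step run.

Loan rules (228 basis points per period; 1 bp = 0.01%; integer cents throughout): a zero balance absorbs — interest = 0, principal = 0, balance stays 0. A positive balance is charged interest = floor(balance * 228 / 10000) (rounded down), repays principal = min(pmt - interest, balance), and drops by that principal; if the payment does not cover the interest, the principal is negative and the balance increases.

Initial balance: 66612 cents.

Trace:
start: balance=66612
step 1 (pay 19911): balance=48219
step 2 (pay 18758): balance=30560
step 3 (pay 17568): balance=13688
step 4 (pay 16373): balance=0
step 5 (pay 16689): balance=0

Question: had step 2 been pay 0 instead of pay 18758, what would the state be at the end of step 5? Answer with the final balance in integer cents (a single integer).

954

(re-executing from step 2 with the substitution; state before step 2: balance=48219)
step 2 (pay 0): balance=49318
step 3 (pay 17568): balance=32874
step 4 (pay 16373): balance=17250
step 5 (pay 16689): balance=954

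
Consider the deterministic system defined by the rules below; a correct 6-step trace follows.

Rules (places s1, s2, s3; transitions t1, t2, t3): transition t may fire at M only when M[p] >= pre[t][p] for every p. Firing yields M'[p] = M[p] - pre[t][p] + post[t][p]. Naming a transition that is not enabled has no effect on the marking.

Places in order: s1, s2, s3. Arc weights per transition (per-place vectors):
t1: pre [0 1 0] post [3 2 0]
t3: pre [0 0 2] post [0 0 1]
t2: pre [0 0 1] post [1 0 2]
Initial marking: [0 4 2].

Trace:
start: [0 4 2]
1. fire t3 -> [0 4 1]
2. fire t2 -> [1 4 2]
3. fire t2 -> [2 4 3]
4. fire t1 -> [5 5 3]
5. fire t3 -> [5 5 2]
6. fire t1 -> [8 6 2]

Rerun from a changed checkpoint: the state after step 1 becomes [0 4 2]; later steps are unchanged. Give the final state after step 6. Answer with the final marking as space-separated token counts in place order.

state after step 1 := [0 4 2]
2. fire t2 -> [1 4 3]
3. fire t2 -> [2 4 4]
4. fire t1 -> [5 5 4]
5. fire t3 -> [5 5 3]
6. fire t1 -> [8 6 3]

8 6 3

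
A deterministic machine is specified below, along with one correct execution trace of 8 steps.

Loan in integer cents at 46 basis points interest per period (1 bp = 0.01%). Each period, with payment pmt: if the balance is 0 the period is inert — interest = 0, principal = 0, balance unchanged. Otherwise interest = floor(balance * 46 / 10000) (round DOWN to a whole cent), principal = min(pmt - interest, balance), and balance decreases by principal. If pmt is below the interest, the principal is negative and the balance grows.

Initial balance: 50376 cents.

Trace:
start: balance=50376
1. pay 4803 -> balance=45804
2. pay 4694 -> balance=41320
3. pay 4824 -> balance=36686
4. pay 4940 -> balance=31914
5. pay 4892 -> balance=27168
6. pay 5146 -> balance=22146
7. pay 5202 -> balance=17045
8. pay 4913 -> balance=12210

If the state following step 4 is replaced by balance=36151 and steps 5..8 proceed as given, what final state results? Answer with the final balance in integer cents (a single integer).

state after step 4 := balance=36151
5. pay 4892 -> balance=31425
6. pay 5146 -> balance=26423
7. pay 5202 -> balance=21342
8. pay 4913 -> balance=16527

16527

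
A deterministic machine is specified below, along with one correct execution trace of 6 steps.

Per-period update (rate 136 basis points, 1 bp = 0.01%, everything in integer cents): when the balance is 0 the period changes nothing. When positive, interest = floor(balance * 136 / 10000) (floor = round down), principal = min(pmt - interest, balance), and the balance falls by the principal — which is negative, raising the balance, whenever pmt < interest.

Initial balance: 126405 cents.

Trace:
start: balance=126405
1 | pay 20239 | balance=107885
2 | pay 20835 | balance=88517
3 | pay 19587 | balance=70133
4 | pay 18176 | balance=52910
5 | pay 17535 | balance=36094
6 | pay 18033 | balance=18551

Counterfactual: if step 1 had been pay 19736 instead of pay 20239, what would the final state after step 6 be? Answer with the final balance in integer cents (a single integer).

19090

(re-executing from step 1 with the substitution; state before step 1: balance=126405)
1 | pay 19736 | balance=108388
2 | pay 20835 | balance=89027
3 | pay 19587 | balance=70650
4 | pay 18176 | balance=53434
5 | pay 17535 | balance=36625
6 | pay 18033 | balance=19090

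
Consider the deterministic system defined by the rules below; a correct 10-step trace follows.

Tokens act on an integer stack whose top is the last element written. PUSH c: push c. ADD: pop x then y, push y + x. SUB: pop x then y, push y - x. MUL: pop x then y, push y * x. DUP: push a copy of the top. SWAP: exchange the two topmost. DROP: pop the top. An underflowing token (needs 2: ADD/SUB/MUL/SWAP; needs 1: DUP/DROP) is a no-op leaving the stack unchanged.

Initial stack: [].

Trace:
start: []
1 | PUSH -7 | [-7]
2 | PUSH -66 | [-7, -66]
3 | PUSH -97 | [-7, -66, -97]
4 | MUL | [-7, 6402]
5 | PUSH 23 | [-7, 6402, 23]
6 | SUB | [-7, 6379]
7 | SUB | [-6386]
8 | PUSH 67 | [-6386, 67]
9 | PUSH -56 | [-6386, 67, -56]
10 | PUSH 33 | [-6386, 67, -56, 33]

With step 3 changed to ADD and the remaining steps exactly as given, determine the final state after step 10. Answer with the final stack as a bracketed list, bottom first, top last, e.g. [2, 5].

[-96, 67, -56, 33]

(re-executing from step 3 with the substitution; state before step 3: [-7, -66])
3 | ADD | [-73]
4 | MUL | [-73]
5 | PUSH 23 | [-73, 23]
6 | SUB | [-96]
7 | SUB | [-96]
8 | PUSH 67 | [-96, 67]
9 | PUSH -56 | [-96, 67, -56]
10 | PUSH 33 | [-96, 67, -56, 33]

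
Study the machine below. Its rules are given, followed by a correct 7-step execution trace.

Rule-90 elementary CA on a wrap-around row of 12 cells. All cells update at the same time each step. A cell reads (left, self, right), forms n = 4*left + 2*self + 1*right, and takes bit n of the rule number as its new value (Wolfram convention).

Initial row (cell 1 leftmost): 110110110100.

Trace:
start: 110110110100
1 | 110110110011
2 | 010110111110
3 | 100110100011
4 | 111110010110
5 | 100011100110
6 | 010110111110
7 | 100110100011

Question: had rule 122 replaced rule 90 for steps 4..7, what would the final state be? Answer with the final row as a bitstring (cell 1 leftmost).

(re-executing steps 4..7 under rule 122; state before step 4: 100110100011)
4 | 111111010110
5 | 100001101111
6 | 110011111000
7 | 111110001101

111110001101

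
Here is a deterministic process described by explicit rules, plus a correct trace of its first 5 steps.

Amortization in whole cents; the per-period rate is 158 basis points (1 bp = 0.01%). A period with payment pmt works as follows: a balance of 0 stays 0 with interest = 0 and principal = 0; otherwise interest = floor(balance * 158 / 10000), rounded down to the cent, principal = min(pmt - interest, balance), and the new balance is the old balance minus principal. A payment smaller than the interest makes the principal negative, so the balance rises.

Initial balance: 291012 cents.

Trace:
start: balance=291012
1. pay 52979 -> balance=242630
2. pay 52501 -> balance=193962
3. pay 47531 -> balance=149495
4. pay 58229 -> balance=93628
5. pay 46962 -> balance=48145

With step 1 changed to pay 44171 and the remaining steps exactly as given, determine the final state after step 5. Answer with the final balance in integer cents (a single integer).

(re-executing from step 1 with the substitution; state before step 1: balance=291012)
1. pay 44171 -> balance=251438
2. pay 52501 -> balance=202909
3. pay 47531 -> balance=158583
4. pay 58229 -> balance=102859
5. pay 46962 -> balance=57522

57522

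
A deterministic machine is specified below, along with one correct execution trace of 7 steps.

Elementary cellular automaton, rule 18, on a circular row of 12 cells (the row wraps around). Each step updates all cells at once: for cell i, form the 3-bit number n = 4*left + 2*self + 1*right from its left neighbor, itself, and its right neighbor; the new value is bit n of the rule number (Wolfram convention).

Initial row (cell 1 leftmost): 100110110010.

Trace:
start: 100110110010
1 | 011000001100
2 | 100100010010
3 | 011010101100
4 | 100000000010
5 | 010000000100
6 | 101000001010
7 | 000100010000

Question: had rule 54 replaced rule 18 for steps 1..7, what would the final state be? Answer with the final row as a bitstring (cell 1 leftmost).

(re-executing steps 1..7 under rule 54; state before step 1: 100110110010)
1 | 111001001111
2 | 000111110000
3 | 001000001000
4 | 011100011100
5 | 100010100010
6 | 110111110111
7 | 001000001000

001000001000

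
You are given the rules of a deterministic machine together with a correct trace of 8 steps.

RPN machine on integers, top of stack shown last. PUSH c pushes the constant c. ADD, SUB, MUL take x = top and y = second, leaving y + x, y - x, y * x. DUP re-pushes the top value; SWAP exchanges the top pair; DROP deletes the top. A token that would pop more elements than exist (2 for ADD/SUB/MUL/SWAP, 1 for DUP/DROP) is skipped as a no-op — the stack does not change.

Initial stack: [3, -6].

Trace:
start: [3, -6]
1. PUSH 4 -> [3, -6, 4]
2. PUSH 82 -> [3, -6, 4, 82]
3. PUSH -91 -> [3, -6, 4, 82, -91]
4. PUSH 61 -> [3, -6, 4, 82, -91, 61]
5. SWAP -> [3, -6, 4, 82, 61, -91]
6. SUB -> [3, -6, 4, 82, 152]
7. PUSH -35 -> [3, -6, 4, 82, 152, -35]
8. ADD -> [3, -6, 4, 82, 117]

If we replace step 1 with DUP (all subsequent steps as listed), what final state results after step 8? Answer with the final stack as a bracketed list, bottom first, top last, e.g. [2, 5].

[3, -6, -6, 82, 117]

(re-executing from step 1 with the substitution; state before step 1: [3, -6])
1. DUP -> [3, -6, -6]
2. PUSH 82 -> [3, -6, -6, 82]
3. PUSH -91 -> [3, -6, -6, 82, -91]
4. PUSH 61 -> [3, -6, -6, 82, -91, 61]
5. SWAP -> [3, -6, -6, 82, 61, -91]
6. SUB -> [3, -6, -6, 82, 152]
7. PUSH -35 -> [3, -6, -6, 82, 152, -35]
8. ADD -> [3, -6, -6, 82, 117]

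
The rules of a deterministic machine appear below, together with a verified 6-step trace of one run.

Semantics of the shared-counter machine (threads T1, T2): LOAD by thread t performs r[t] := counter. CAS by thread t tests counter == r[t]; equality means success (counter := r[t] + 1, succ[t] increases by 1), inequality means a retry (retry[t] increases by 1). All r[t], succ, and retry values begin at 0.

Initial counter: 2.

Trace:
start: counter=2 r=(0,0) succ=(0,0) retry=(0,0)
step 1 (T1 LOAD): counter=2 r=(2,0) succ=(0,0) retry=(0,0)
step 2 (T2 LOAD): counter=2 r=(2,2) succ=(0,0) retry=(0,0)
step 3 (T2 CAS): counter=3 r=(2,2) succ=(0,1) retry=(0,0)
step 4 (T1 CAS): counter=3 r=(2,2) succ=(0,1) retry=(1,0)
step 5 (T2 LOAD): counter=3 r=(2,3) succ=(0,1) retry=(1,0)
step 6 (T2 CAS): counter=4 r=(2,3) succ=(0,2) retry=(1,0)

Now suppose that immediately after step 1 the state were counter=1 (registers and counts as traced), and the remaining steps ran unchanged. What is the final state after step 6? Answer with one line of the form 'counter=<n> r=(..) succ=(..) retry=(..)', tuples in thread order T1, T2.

counter=4 r=(2,3) succ=(1,2) retry=(0,0)

state after step 1 := counter=1 r=(2,0) succ=(0,0) retry=(0,0)
step 2 (T2 LOAD): counter=1 r=(2,1) succ=(0,0) retry=(0,0)
step 3 (T2 CAS): counter=2 r=(2,1) succ=(0,1) retry=(0,0)
step 4 (T1 CAS): counter=3 r=(2,1) succ=(1,1) retry=(0,0)
step 5 (T2 LOAD): counter=3 r=(2,3) succ=(1,1) retry=(0,0)
step 6 (T2 CAS): counter=4 r=(2,3) succ=(1,2) retry=(0,0)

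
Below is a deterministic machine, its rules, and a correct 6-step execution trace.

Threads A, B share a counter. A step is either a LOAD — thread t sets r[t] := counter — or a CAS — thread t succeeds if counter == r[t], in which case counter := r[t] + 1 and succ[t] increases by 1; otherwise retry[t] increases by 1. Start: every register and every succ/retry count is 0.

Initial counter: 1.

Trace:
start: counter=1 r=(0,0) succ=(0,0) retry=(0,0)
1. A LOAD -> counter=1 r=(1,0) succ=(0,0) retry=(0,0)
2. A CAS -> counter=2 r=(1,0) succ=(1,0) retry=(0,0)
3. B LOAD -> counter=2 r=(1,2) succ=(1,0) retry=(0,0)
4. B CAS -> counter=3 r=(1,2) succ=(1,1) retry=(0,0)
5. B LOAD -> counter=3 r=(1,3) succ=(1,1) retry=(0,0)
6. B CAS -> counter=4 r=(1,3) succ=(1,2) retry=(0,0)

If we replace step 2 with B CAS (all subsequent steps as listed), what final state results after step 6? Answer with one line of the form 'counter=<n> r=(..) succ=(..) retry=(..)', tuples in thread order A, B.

(re-executing from step 2 with the substitution; state before step 2: counter=1 r=(1,0) succ=(0,0) retry=(0,0))
2. B CAS -> counter=1 r=(1,0) succ=(0,0) retry=(0,1)
3. B LOAD -> counter=1 r=(1,1) succ=(0,0) retry=(0,1)
4. B CAS -> counter=2 r=(1,1) succ=(0,1) retry=(0,1)
5. B LOAD -> counter=2 r=(1,2) succ=(0,1) retry=(0,1)
6. B CAS -> counter=3 r=(1,2) succ=(0,2) retry=(0,1)

counter=3 r=(1,2) succ=(0,2) retry=(0,1)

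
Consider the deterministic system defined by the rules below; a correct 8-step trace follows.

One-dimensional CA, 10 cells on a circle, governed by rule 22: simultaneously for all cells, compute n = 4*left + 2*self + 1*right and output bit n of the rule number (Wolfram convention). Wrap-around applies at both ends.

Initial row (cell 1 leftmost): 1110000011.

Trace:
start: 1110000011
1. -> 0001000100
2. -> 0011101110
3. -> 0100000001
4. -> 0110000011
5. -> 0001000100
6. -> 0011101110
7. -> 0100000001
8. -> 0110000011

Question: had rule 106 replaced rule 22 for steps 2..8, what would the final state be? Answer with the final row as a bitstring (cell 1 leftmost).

1000001000

(re-executing steps 2..8 under rule 106; state before step 2: 0001000100)
2. -> 0010001000
3. -> 0100010000
4. -> 1000100000
5. -> 0001000001
6. -> 0010000010
7. -> 0100000100
8. -> 1000001000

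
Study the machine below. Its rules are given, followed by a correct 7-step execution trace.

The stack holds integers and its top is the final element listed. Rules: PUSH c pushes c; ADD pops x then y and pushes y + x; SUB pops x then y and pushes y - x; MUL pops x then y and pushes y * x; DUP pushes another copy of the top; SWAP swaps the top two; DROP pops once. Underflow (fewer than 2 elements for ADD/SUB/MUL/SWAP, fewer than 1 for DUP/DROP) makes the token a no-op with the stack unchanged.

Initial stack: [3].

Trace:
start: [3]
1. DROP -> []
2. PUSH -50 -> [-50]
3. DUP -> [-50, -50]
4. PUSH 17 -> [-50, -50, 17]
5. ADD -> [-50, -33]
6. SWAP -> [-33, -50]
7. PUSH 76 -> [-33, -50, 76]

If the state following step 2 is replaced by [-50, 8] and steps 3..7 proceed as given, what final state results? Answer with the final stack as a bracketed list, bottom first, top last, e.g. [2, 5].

state after step 2 := [-50, 8]
3. DUP -> [-50, 8, 8]
4. PUSH 17 -> [-50, 8, 8, 17]
5. ADD -> [-50, 8, 25]
6. SWAP -> [-50, 25, 8]
7. PUSH 76 -> [-50, 25, 8, 76]

[-50, 25, 8, 76]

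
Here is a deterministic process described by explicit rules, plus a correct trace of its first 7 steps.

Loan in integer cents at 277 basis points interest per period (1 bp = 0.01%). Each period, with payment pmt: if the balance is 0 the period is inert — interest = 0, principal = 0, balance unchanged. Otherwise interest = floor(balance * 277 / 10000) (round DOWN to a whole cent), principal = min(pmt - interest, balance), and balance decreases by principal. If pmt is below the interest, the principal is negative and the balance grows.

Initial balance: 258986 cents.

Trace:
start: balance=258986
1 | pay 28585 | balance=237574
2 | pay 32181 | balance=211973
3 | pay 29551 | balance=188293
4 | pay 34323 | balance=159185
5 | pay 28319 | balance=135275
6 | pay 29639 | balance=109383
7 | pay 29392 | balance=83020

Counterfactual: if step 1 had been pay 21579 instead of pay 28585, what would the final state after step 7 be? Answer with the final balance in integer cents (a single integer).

(re-executing from step 1 with the substitution; state before step 1: balance=258986)
1 | pay 21579 | balance=244580
2 | pay 32181 | balance=219173
3 | pay 29551 | balance=195693
4 | pay 34323 | balance=166790
5 | pay 28319 | balance=143091
6 | pay 29639 | balance=117415
7 | pay 29392 | balance=91275

91275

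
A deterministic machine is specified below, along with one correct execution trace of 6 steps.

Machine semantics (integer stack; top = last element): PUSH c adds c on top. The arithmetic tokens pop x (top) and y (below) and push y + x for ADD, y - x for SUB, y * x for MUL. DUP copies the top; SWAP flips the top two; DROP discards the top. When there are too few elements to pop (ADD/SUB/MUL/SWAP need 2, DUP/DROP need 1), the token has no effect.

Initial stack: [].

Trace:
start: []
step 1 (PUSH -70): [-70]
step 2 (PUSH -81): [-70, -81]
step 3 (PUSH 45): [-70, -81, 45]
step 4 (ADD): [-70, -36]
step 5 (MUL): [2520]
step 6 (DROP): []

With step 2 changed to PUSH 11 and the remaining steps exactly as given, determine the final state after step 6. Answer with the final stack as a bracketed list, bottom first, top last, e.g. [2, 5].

[]

(re-executing from step 2 with the substitution; state before step 2: [-70])
step 2 (PUSH 11): [-70, 11]
step 3 (PUSH 45): [-70, 11, 45]
step 4 (ADD): [-70, 56]
step 5 (MUL): [-3920]
step 6 (DROP): []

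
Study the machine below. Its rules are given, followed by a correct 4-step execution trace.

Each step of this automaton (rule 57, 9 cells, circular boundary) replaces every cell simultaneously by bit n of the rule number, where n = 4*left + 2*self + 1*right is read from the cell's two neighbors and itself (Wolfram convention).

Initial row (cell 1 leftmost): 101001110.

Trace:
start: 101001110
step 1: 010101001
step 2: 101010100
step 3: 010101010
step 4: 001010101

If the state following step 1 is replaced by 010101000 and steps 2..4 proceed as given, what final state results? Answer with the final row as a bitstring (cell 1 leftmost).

010011010

state after step 1 := 010101000
step 2: 001010111
step 3: 100101100
step 4: 010011010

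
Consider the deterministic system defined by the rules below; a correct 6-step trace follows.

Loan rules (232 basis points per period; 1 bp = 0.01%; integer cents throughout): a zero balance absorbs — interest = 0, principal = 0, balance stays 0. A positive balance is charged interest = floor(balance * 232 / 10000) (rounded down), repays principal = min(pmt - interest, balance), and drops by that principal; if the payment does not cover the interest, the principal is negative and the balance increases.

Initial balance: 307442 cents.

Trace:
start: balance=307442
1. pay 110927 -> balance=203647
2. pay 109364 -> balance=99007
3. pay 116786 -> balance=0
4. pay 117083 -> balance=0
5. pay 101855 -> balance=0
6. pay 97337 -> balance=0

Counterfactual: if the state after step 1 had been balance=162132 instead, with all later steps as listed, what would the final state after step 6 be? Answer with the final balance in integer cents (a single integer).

state after step 1 := balance=162132
2. pay 109364 -> balance=56529
3. pay 116786 -> balance=0
4. pay 117083 -> balance=0
5. pay 101855 -> balance=0
6. pay 97337 -> balance=0

0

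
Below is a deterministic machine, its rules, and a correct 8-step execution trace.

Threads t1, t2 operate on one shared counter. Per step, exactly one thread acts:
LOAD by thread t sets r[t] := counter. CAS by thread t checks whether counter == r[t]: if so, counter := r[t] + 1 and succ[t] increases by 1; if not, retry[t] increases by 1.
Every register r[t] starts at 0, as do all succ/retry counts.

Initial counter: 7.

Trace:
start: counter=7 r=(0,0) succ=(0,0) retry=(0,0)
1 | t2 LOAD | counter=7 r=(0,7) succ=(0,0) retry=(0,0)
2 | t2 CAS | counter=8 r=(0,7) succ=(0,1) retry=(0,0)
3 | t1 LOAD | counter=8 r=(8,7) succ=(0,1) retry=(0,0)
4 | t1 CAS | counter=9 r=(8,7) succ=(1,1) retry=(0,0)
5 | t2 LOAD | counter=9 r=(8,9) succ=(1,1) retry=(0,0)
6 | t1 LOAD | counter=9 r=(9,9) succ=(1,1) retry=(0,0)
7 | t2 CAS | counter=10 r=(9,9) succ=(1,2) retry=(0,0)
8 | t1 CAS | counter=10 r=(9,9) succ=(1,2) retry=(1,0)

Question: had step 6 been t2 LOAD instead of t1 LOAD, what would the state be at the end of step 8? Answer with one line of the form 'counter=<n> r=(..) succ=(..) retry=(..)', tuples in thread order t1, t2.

counter=10 r=(8,9) succ=(1,2) retry=(1,0)

(re-executing from step 6 with the substitution; state before step 6: counter=9 r=(8,9) succ=(1,1) retry=(0,0))
6 | t2 LOAD | counter=9 r=(8,9) succ=(1,1) retry=(0,0)
7 | t2 CAS | counter=10 r=(8,9) succ=(1,2) retry=(0,0)
8 | t1 CAS | counter=10 r=(8,9) succ=(1,2) retry=(1,0)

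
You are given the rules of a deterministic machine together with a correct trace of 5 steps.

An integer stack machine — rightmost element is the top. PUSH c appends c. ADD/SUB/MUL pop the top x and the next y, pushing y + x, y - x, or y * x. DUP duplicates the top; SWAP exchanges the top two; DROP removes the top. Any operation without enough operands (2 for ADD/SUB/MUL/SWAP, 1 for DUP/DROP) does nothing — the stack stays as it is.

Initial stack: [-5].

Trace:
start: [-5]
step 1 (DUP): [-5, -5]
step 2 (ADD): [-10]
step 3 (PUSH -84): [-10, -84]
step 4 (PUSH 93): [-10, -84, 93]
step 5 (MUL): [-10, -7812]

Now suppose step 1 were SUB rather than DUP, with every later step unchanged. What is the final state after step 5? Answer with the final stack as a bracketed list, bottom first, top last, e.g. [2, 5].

(re-executing from step 1 with the substitution; state before step 1: [-5])
step 1 (SUB): [-5]
step 2 (ADD): [-5]
step 3 (PUSH -84): [-5, -84]
step 4 (PUSH 93): [-5, -84, 93]
step 5 (MUL): [-5, -7812]

[-5, -7812]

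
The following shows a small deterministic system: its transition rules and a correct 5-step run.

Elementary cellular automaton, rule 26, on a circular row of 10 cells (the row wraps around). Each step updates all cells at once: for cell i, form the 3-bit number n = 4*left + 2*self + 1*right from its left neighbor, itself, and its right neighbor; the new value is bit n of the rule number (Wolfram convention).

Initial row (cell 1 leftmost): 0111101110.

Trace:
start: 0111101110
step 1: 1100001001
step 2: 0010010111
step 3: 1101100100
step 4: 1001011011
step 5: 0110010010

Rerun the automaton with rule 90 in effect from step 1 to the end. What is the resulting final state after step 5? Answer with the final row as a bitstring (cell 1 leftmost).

0001001110

(re-executing steps 1..5 under rule 90; state before step 1: 0111101110)
step 1: 1100101011
step 2: 0111000010
step 3: 1101100101
step 4: 0101111001
step 5: 0001001110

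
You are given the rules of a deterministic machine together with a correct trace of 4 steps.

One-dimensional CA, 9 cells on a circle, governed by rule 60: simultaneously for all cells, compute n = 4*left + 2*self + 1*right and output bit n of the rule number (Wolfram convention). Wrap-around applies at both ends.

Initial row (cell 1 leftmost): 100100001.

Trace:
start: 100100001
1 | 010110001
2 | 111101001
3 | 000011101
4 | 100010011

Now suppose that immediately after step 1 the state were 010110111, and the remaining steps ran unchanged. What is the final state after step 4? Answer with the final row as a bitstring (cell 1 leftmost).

110010111

state after step 1 := 010110111
2 | 111101100
3 | 100011010
4 | 110010111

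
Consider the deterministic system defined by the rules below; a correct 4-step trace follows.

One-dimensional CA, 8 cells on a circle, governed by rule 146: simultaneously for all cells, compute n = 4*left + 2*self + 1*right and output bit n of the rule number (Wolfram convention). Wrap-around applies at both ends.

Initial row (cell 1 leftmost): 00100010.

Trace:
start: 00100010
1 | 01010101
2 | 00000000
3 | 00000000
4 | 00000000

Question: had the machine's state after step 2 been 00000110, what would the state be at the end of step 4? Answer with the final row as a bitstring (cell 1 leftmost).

state after step 2 := 00000110
3 | 00001001
4 | 10010110

10010110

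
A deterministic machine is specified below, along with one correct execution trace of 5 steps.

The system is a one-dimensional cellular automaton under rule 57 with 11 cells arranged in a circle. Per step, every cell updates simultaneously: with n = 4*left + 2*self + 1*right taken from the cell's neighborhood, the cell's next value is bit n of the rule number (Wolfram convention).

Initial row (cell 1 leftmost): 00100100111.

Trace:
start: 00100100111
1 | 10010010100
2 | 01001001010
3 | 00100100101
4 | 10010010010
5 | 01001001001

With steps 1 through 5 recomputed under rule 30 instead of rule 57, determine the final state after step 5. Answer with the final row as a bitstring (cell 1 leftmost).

00010011001

(re-executing steps 1..5 under rule 30; state before step 1: 00100100111)
1 | 11111111100
2 | 10000000011
3 | 01000000110
4 | 11100001101
5 | 00010011001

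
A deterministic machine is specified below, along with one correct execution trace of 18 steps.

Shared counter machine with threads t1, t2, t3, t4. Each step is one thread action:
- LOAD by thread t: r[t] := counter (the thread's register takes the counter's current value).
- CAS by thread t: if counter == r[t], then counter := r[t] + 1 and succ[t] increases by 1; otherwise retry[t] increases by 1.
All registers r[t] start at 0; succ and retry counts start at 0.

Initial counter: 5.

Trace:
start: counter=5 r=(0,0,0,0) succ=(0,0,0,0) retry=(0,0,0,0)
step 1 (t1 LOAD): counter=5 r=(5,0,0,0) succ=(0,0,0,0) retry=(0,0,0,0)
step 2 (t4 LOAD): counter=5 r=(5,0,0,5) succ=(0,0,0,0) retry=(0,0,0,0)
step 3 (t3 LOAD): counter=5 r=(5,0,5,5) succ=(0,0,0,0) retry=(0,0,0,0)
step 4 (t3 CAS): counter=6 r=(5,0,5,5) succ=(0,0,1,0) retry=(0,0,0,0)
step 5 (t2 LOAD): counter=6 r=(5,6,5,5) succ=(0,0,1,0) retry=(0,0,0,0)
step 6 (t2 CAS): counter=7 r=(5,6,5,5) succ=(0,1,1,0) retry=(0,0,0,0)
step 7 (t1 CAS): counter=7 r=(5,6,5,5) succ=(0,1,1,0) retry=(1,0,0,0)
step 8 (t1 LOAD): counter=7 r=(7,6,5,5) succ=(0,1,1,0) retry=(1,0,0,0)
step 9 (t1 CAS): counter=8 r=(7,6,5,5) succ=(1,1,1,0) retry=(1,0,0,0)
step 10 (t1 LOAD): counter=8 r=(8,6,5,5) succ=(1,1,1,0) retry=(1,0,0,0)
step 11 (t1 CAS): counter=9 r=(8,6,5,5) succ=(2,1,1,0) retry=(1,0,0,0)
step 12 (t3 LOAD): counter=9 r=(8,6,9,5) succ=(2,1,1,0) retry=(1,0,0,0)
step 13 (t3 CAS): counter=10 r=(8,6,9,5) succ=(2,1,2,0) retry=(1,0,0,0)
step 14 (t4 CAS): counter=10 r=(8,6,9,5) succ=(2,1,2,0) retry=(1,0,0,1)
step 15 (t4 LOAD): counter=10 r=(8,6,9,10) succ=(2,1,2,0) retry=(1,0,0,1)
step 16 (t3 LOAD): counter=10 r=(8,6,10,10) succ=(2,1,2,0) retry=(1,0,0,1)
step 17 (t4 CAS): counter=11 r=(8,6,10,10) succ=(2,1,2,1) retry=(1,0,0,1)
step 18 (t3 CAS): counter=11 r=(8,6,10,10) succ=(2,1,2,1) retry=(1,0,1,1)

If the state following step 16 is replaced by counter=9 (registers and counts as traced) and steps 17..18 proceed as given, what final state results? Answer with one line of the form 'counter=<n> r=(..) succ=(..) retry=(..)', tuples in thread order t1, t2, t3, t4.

counter=9 r=(8,6,10,10) succ=(2,1,2,0) retry=(1,0,1,2)

state after step 16 := counter=9 r=(8,6,10,10) succ=(2,1,2,0) retry=(1,0,0,1)
step 17 (t4 CAS): counter=9 r=(8,6,10,10) succ=(2,1,2,0) retry=(1,0,0,2)
step 18 (t3 CAS): counter=9 r=(8,6,10,10) succ=(2,1,2,0) retry=(1,0,1,2)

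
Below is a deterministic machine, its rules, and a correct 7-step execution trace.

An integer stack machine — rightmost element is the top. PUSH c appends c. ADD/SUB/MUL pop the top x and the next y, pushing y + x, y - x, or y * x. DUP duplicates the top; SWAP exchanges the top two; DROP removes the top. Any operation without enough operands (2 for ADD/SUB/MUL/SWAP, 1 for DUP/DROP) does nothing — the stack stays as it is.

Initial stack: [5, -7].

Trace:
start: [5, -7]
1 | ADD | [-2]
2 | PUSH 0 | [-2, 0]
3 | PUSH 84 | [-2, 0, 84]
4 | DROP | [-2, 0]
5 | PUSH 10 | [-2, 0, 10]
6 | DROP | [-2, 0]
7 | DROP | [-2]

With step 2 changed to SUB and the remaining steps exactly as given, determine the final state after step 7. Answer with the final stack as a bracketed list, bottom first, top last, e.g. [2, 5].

[]

(re-executing from step 2 with the substitution; state before step 2: [-2])
2 | SUB | [-2]
3 | PUSH 84 | [-2, 84]
4 | DROP | [-2]
5 | PUSH 10 | [-2, 10]
6 | DROP | [-2]
7 | DROP | []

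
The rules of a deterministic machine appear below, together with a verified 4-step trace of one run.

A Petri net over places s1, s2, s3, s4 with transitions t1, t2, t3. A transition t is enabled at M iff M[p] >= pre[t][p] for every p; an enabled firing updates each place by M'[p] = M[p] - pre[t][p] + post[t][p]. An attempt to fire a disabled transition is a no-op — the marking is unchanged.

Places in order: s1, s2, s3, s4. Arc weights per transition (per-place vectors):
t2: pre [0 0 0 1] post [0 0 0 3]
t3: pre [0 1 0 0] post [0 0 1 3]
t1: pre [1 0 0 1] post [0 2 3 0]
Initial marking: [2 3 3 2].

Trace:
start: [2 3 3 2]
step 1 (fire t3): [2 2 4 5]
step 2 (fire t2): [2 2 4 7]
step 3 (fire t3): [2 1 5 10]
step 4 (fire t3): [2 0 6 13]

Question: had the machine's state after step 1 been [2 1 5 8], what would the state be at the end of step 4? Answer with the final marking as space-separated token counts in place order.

state after step 1 := [2 1 5 8]
step 2 (fire t2): [2 1 5 10]
step 3 (fire t3): [2 0 6 13]
step 4 (fire t3): [2 0 6 13]

2 0 6 13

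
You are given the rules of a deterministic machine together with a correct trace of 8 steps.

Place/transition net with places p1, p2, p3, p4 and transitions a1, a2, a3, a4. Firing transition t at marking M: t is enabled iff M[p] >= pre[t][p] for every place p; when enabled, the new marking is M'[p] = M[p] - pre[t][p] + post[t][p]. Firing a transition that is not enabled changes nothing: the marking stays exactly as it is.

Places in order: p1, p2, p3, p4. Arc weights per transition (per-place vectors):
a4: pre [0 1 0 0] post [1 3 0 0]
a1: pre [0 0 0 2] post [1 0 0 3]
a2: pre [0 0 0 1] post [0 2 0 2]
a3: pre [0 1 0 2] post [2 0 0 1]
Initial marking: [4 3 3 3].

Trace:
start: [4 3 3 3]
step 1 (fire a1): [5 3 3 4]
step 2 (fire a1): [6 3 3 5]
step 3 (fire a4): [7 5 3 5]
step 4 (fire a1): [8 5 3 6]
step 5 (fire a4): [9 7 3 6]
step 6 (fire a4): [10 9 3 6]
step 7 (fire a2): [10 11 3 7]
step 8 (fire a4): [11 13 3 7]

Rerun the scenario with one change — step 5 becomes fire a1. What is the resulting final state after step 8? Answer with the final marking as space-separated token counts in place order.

11 11 3 8

(re-executing from step 5 with the substitution; state before step 5: [8 5 3 6])
step 5 (fire a1): [9 5 3 7]
step 6 (fire a4): [10 7 3 7]
step 7 (fire a2): [10 9 3 8]
step 8 (fire a4): [11 11 3 8]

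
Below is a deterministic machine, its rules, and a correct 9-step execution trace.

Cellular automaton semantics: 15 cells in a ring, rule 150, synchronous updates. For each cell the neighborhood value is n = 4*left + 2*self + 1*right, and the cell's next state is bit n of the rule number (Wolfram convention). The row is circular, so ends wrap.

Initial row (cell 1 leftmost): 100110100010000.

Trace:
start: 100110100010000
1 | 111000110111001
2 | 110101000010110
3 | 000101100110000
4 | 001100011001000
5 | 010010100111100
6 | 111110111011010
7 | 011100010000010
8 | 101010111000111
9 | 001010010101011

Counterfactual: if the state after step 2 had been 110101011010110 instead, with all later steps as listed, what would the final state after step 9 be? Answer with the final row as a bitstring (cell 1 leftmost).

000111110011101

state after step 2 := 110101011010110
3 | 000101000010000
4 | 001101100111000
5 | 010000011010100
6 | 111000100010110
7 | 010101110110000
8 | 110100100001000
9 | 000111110011101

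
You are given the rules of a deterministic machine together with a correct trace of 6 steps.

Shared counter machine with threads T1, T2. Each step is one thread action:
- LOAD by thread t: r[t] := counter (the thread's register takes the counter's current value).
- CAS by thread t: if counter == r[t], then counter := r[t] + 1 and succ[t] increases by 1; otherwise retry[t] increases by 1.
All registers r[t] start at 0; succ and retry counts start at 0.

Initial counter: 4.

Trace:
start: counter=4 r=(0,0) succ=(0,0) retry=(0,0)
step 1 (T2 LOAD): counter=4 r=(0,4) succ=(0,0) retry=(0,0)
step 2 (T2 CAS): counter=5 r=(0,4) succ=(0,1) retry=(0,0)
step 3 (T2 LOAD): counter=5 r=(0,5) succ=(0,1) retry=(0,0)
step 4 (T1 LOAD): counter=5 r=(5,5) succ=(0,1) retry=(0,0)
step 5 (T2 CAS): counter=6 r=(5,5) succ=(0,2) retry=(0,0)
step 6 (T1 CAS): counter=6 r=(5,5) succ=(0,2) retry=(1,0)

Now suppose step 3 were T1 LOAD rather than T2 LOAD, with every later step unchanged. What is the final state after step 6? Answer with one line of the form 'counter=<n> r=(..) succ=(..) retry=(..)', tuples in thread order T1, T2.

(re-executing from step 3 with the substitution; state before step 3: counter=5 r=(0,4) succ=(0,1) retry=(0,0))
step 3 (T1 LOAD): counter=5 r=(5,4) succ=(0,1) retry=(0,0)
step 4 (T1 LOAD): counter=5 r=(5,4) succ=(0,1) retry=(0,0)
step 5 (T2 CAS): counter=5 r=(5,4) succ=(0,1) retry=(0,1)
step 6 (T1 CAS): counter=6 r=(5,4) succ=(1,1) retry=(0,1)

counter=6 r=(5,4) succ=(1,1) retry=(0,1)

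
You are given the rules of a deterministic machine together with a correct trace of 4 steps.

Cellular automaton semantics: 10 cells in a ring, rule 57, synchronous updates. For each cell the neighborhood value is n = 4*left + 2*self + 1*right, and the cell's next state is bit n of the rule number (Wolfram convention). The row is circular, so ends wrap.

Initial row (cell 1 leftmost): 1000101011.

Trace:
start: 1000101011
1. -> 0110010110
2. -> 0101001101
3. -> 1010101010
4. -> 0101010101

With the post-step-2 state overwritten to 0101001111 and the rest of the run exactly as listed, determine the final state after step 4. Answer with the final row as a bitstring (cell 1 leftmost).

state after step 2 := 0101001111
3. -> 1010101000
4. -> 0101010110

0101010110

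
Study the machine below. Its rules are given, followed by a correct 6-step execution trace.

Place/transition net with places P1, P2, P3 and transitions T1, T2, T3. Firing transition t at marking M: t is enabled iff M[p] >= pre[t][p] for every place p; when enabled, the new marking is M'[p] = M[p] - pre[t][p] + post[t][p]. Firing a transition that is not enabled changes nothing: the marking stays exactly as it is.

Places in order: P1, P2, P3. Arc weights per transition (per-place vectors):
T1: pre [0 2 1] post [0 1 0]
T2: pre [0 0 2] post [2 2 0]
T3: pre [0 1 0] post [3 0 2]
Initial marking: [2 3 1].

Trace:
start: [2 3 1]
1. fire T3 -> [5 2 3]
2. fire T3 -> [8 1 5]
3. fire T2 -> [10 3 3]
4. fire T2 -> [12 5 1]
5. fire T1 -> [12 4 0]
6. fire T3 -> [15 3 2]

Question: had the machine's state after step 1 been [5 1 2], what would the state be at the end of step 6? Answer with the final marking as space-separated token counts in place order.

15 3 2

state after step 1 := [5 1 2]
2. fire T3 -> [8 0 4]
3. fire T2 -> [10 2 2]
4. fire T2 -> [12 4 0]
5. fire T1 -> [12 4 0]
6. fire T3 -> [15 3 2]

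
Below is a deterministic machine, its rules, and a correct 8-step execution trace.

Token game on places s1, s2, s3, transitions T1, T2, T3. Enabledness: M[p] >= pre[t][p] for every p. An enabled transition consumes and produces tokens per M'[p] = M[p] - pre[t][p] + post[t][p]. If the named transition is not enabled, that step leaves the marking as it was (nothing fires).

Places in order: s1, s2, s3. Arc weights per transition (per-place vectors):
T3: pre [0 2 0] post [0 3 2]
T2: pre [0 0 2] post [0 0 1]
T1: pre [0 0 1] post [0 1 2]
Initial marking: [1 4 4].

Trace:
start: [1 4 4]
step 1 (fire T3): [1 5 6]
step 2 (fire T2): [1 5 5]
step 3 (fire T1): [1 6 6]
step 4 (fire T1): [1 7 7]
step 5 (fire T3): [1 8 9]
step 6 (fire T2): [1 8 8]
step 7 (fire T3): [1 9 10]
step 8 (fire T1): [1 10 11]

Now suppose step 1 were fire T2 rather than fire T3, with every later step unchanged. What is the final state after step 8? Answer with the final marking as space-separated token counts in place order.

(re-executing from step 1 with the substitution; state before step 1: [1 4 4])
step 1 (fire T2): [1 4 3]
step 2 (fire T2): [1 4 2]
step 3 (fire T1): [1 5 3]
step 4 (fire T1): [1 6 4]
step 5 (fire T3): [1 7 6]
step 6 (fire T2): [1 7 5]
step 7 (fire T3): [1 8 7]
step 8 (fire T1): [1 9 8]

1 9 8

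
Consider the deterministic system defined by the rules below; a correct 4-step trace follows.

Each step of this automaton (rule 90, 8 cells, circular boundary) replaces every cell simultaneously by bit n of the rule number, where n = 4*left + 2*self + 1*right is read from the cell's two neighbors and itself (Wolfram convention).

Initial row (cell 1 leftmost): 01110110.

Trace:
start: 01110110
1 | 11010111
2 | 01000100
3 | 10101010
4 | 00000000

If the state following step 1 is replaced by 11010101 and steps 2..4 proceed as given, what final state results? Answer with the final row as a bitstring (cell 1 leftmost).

state after step 1 := 11010101
2 | 01000001
3 | 00100010
4 | 01010101

01010101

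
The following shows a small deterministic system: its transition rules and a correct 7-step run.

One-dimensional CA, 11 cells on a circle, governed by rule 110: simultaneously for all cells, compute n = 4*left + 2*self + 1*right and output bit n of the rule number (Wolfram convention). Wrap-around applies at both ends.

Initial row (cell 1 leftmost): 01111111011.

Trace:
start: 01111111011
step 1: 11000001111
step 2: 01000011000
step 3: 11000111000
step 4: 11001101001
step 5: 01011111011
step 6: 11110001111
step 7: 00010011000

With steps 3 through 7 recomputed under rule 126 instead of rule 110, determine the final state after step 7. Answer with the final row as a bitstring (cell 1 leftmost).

(re-executing steps 3..7 under rule 126; state before step 3: 01000011000)
step 3: 11100111100
step 4: 10111100111
step 5: 11100111100
step 6: 10111100111
step 7: 11100111100

11100111100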